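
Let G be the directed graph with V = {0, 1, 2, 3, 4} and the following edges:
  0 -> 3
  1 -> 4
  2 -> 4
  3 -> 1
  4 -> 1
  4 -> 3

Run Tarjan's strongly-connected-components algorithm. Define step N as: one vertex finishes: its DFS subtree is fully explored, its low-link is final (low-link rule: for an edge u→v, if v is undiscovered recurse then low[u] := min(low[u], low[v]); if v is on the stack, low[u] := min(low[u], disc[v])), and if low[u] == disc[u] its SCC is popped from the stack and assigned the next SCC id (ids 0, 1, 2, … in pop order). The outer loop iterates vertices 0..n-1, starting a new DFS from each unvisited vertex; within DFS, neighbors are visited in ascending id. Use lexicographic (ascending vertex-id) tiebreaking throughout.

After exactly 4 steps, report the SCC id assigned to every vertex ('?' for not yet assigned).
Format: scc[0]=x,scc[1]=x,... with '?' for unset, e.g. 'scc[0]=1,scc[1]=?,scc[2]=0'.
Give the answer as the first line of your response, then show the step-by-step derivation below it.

scc[0]=1,scc[1]=0,scc[2]=?,scc[3]=0,scc[4]=0

step 1: low=(low[0]=0,low[1]=2,low[2]=?,low[3]=1,low[4]=1); scc=(scc[0]=?,scc[1]=?,scc[2]=?,scc[3]=?,scc[4]=?)
step 2: low=(low[0]=0,low[1]=1,low[2]=?,low[3]=1,low[4]=1); scc=(scc[0]=?,scc[1]=?,scc[2]=?,scc[3]=?,scc[4]=?)
step 3: low=(low[0]=0,low[1]=1,low[2]=?,low[3]=1,low[4]=1); scc=(scc[0]=?,scc[1]=0,scc[2]=?,scc[3]=0,scc[4]=0)
step 4: low=(low[0]=0,low[1]=1,low[2]=?,low[3]=1,low[4]=1); scc=(scc[0]=1,scc[1]=0,scc[2]=?,scc[3]=0,scc[4]=0)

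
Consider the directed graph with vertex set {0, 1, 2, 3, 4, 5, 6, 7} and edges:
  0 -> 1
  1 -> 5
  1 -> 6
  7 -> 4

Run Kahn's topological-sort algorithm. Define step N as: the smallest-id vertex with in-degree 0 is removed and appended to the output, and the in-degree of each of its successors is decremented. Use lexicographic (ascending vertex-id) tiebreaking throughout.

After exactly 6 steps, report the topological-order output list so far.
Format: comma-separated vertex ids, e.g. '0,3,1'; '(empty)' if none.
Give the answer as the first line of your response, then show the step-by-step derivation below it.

0,1,2,3,5,6

step 1: output 0; order=[0]; indeg=(0,0,0,0,1,1,1,0)
step 2: output 1; order=[0,1]; indeg=(0,0,0,0,1,0,0,0)
step 3: output 2; order=[0,1,2]; indeg=(0,0,0,0,1,0,0,0)
step 4: output 3; order=[0,1,2,3]; indeg=(0,0,0,0,1,0,0,0)
step 5: output 5; order=[0,1,2,3,5]; indeg=(0,0,0,0,1,0,0,0)
step 6: output 6; order=[0,1,2,3,5,6]; indeg=(0,0,0,0,1,0,0,0)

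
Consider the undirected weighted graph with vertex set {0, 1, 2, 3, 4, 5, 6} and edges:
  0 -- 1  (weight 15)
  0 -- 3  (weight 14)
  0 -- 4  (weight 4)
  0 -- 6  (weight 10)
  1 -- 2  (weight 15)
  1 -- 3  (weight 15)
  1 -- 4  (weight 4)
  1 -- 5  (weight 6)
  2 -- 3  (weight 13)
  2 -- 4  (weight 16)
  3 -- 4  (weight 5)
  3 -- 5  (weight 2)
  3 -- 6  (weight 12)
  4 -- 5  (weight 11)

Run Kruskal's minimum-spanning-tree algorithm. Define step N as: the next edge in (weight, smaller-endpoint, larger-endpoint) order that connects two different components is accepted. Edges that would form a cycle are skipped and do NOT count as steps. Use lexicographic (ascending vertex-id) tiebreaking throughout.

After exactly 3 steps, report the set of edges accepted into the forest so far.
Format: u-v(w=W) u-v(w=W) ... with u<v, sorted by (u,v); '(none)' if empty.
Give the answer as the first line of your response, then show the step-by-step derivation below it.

0-4(w=4) 1-4(w=4) 3-5(w=2)

step 1: add edge 3-5 (w=2); MST = {3-5(w=2)}
step 2: add edge 0-4 (w=4); MST = {0-4(w=4) 3-5(w=2)}
step 3: add edge 1-4 (w=4); MST = {0-4(w=4) 1-4(w=4) 3-5(w=2)}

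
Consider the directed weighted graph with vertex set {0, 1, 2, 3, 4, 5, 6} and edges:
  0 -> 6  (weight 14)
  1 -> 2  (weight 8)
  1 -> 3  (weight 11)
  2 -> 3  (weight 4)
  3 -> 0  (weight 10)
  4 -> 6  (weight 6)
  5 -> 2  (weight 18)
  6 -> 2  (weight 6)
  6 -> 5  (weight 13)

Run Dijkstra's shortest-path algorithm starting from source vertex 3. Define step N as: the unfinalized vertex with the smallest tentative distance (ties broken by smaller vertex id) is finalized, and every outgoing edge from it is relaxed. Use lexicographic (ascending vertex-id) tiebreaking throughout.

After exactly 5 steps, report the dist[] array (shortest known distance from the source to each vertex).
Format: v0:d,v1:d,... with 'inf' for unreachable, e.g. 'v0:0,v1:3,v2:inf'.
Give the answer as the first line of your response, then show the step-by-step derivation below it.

v0:10,v1:inf,v2:30,v3:0,v4:inf,v5:37,v6:24

step 1: dist = v0:10,v1:inf,v2:inf,v3:0,v4:inf,v5:inf,v6:inf
step 2: dist = v0:10,v1:inf,v2:inf,v3:0,v4:inf,v5:inf,v6:24
step 3: dist = v0:10,v1:inf,v2:30,v3:0,v4:inf,v5:37,v6:24
step 4: dist = v0:10,v1:inf,v2:30,v3:0,v4:inf,v5:37,v6:24
step 5: dist = v0:10,v1:inf,v2:30,v3:0,v4:inf,v5:37,v6:24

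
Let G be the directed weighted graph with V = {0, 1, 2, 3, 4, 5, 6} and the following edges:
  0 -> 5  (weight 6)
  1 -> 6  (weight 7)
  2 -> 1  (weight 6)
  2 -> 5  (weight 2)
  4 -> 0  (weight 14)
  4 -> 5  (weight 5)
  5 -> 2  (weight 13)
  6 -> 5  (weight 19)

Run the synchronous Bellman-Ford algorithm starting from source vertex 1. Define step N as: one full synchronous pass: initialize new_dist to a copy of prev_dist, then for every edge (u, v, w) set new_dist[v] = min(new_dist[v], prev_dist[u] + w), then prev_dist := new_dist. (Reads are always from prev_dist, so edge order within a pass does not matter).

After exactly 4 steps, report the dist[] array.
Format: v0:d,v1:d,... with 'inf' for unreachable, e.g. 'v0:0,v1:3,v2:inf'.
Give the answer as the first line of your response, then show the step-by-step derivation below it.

v0:inf,v1:0,v2:39,v3:inf,v4:inf,v5:26,v6:7

step 1: dist = v0:inf,v1:0,v2:inf,v3:inf,v4:inf,v5:inf,v6:7
step 2: dist = v0:inf,v1:0,v2:inf,v3:inf,v4:inf,v5:26,v6:7
step 3: dist = v0:inf,v1:0,v2:39,v3:inf,v4:inf,v5:26,v6:7
step 4: dist = v0:inf,v1:0,v2:39,v3:inf,v4:inf,v5:26,v6:7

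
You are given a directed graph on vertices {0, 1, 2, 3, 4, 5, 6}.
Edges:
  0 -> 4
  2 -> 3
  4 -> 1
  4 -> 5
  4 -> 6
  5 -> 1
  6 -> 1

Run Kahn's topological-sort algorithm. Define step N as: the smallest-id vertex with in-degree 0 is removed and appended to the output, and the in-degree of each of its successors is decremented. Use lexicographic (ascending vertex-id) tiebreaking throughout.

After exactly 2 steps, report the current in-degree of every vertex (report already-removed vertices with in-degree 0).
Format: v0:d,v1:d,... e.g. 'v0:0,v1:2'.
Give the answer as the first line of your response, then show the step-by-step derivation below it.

v0:0,v1:3,v2:0,v3:0,v4:0,v5:1,v6:1

step 1: output 0; order=[0]; indeg=(0,3,0,1,0,1,1)
step 2: output 2; order=[0,2]; indeg=(0,3,0,0,0,1,1)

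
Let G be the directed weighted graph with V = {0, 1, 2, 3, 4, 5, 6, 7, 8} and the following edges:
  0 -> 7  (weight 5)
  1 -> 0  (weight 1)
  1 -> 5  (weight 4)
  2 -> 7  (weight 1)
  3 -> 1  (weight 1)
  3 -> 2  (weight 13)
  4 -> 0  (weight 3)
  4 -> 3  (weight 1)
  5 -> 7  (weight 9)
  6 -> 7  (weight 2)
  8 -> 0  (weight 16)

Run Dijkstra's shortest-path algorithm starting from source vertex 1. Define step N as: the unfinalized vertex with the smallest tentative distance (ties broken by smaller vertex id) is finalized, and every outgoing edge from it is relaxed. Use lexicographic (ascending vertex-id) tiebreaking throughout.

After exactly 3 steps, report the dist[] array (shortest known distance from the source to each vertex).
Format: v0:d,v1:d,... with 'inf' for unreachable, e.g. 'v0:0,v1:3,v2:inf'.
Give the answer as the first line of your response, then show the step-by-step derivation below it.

v0:1,v1:0,v2:inf,v3:inf,v4:inf,v5:4,v6:inf,v7:6,v8:inf

step 1: dist = v0:1,v1:0,v2:inf,v3:inf,v4:inf,v5:4,v6:inf,v7:inf,v8:inf
step 2: dist = v0:1,v1:0,v2:inf,v3:inf,v4:inf,v5:4,v6:inf,v7:6,v8:inf
step 3: dist = v0:1,v1:0,v2:inf,v3:inf,v4:inf,v5:4,v6:inf,v7:6,v8:inf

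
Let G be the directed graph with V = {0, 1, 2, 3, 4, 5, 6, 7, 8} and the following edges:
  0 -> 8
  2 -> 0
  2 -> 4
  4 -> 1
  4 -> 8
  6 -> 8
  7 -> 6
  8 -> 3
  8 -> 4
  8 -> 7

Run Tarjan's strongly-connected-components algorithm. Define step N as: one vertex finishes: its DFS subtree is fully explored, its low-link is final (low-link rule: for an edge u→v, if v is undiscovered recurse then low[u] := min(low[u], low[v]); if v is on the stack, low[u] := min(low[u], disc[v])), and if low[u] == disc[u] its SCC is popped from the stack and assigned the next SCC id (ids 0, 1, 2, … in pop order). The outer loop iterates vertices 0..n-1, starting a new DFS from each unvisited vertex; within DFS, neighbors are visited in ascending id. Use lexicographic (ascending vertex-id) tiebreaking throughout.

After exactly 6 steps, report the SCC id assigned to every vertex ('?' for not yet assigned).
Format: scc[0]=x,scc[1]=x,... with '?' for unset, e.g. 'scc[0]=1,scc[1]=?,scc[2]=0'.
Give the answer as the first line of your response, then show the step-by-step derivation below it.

scc[0]=?,scc[1]=1,scc[2]=?,scc[3]=0,scc[4]=2,scc[5]=?,scc[6]=2,scc[7]=2,scc[8]=2

step 1: low=(low[0]=0,low[1]=?,low[2]=?,low[3]=2,low[4]=?,low[5]=?,low[6]=?,low[7]=?,low[8]=1); scc=(scc[0]=?,scc[1]=?,scc[2]=?,scc[3]=0,scc[4]=?,scc[5]=?,scc[6]=?,scc[7]=?,scc[8]=?)
step 2: low=(low[0]=0,low[1]=4,low[2]=?,low[3]=2,low[4]=3,low[5]=?,low[6]=?,low[7]=?,low[8]=1); scc=(scc[0]=?,scc[1]=1,scc[2]=?,scc[3]=0,scc[4]=?,scc[5]=?,scc[6]=?,scc[7]=?,scc[8]=?)
step 3: low=(low[0]=0,low[1]=4,low[2]=?,low[3]=2,low[4]=1,low[5]=?,low[6]=?,low[7]=?,low[8]=1); scc=(scc[0]=?,scc[1]=1,scc[2]=?,scc[3]=0,scc[4]=?,scc[5]=?,scc[6]=?,scc[7]=?,scc[8]=?)
step 4: low=(low[0]=0,low[1]=4,low[2]=?,low[3]=2,low[4]=1,low[5]=?,low[6]=1,low[7]=5,low[8]=1); scc=(scc[0]=?,scc[1]=1,scc[2]=?,scc[3]=0,scc[4]=?,scc[5]=?,scc[6]=?,scc[7]=?,scc[8]=?)
step 5: low=(low[0]=0,low[1]=4,low[2]=?,low[3]=2,low[4]=1,low[5]=?,low[6]=1,low[7]=1,low[8]=1); scc=(scc[0]=?,scc[1]=1,scc[2]=?,scc[3]=0,scc[4]=?,scc[5]=?,scc[6]=?,scc[7]=?,scc[8]=?)
step 6: low=(low[0]=0,low[1]=4,low[2]=?,low[3]=2,low[4]=1,low[5]=?,low[6]=1,low[7]=1,low[8]=1); scc=(scc[0]=?,scc[1]=1,scc[2]=?,scc[3]=0,scc[4]=2,scc[5]=?,scc[6]=2,scc[7]=2,scc[8]=2)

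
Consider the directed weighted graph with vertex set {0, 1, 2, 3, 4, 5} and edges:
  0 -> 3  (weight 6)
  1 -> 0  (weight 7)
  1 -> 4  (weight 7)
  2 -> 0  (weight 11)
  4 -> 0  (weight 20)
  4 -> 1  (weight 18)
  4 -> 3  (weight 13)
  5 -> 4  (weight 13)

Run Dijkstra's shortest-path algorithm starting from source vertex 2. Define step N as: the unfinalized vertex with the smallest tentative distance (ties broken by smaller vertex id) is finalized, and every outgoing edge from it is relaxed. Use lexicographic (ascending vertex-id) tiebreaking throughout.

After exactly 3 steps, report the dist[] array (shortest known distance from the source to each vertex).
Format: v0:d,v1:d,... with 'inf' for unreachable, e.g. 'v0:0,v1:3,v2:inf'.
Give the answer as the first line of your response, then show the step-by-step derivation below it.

v0:11,v1:inf,v2:0,v3:17,v4:inf,v5:inf

step 1: dist = v0:11,v1:inf,v2:0,v3:inf,v4:inf,v5:inf
step 2: dist = v0:11,v1:inf,v2:0,v3:17,v4:inf,v5:inf
step 3: dist = v0:11,v1:inf,v2:0,v3:17,v4:inf,v5:inf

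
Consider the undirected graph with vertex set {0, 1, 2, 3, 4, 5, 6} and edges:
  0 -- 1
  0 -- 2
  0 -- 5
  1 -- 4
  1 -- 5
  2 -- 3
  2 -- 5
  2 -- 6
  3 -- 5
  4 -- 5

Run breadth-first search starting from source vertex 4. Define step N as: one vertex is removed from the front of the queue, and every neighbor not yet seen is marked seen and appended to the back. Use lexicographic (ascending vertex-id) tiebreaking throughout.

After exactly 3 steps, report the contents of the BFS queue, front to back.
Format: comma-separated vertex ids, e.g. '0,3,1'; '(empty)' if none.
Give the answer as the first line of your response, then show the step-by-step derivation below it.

0,2,3

step 1: dequeue 4; queue=[1,5]; order=4
step 2: dequeue 1; queue=[5,0]; order=4,1
step 3: dequeue 5; queue=[0,2,3]; order=4,1,5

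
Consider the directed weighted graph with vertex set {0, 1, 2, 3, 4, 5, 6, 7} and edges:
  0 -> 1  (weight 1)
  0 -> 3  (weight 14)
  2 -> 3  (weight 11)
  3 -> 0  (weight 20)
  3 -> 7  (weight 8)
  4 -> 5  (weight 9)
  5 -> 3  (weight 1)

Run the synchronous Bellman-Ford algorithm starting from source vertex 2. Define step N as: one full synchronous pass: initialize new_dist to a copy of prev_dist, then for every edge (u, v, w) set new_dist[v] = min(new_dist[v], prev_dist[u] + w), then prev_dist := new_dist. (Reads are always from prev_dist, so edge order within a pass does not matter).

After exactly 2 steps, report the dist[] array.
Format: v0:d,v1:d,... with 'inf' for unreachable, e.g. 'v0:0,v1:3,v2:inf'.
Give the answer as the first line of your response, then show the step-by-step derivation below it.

v0:31,v1:inf,v2:0,v3:11,v4:inf,v5:inf,v6:inf,v7:19

step 1: dist = v0:inf,v1:inf,v2:0,v3:11,v4:inf,v5:inf,v6:inf,v7:inf
step 2: dist = v0:31,v1:inf,v2:0,v3:11,v4:inf,v5:inf,v6:inf,v7:19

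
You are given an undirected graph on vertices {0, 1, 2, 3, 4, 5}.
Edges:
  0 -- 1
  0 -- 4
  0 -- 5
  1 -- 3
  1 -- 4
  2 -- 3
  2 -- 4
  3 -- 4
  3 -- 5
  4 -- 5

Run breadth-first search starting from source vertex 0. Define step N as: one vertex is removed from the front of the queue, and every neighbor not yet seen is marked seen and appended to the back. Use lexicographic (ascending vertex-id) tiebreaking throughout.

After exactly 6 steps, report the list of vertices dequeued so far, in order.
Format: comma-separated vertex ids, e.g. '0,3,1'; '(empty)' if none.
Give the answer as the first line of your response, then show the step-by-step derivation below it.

0,1,4,5,3,2

step 1: dequeue 0; queue=[1,4,5]; order=0
step 2: dequeue 1; queue=[4,5,3]; order=0,1
step 3: dequeue 4; queue=[5,3,2]; order=0,1,4
step 4: dequeue 5; queue=[3,2]; order=0,1,4,5
step 5: dequeue 3; queue=[2]; order=0,1,4,5,3
step 6: dequeue 2; queue=[(empty)]; order=0,1,4,5,3,2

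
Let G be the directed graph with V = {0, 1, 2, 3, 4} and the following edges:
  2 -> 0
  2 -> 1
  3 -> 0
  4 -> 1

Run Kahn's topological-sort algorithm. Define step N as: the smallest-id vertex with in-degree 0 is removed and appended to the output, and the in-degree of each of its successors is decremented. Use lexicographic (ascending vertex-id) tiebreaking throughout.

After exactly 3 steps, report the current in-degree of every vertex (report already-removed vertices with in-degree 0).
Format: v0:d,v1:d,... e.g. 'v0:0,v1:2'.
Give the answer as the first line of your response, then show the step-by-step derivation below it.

v0:0,v1:1,v2:0,v3:0,v4:0

step 1: output 2; order=[2]; indeg=(1,1,0,0,0)
step 2: output 3; order=[2,3]; indeg=(0,1,0,0,0)
step 3: output 0; order=[2,3,0]; indeg=(0,1,0,0,0)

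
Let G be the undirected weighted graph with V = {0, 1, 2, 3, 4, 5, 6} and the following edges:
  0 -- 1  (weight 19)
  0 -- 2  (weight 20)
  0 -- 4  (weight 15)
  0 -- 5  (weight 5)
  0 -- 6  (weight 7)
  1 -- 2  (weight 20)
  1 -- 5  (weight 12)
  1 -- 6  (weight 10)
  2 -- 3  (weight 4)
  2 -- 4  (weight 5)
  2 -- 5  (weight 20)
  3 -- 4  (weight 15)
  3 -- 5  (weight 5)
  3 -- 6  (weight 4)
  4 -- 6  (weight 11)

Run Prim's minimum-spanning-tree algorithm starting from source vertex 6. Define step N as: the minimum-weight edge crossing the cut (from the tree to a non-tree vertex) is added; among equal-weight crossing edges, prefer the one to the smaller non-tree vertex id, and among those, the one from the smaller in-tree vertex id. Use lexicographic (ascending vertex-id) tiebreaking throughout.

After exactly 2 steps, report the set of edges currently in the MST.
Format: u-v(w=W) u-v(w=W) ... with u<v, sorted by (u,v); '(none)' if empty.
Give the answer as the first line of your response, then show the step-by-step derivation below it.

2-3(w=4) 3-6(w=4)

step 1: add edge 3-6 (w=4); MST = {3-6(w=4)}
step 2: add edge 2-3 (w=4); MST = {2-3(w=4) 3-6(w=4)}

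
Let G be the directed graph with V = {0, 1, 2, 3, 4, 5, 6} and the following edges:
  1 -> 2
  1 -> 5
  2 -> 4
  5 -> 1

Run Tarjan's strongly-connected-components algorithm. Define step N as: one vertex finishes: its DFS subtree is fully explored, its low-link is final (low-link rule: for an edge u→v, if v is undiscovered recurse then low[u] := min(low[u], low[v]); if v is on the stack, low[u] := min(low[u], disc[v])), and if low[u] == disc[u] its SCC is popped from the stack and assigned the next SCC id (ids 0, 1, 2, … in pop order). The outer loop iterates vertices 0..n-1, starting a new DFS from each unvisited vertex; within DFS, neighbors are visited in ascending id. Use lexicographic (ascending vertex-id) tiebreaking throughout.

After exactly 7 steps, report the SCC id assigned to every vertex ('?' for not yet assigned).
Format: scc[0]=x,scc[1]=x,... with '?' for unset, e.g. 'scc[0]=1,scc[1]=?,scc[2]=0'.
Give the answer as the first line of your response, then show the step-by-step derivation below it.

scc[0]=0,scc[1]=3,scc[2]=2,scc[3]=4,scc[4]=1,scc[5]=3,scc[6]=5

step 1: low=(low[0]=0,low[1]=?,low[2]=?,low[3]=?,low[4]=?,low[5]=?,low[6]=?); scc=(scc[0]=0,scc[1]=?,scc[2]=?,scc[3]=?,scc[4]=?,scc[5]=?,scc[6]=?)
step 2: low=(low[0]=0,low[1]=1,low[2]=2,low[3]=?,low[4]=3,low[5]=?,low[6]=?); scc=(scc[0]=0,scc[1]=?,scc[2]=?,scc[3]=?,scc[4]=1,scc[5]=?,scc[6]=?)
step 3: low=(low[0]=0,low[1]=1,low[2]=2,low[3]=?,low[4]=3,low[5]=?,low[6]=?); scc=(scc[0]=0,scc[1]=?,scc[2]=2,scc[3]=?,scc[4]=1,scc[5]=?,scc[6]=?)
step 4: low=(low[0]=0,low[1]=1,low[2]=2,low[3]=?,low[4]=3,low[5]=1,low[6]=?); scc=(scc[0]=0,scc[1]=?,scc[2]=2,scc[3]=?,scc[4]=1,scc[5]=?,scc[6]=?)
step 5: low=(low[0]=0,low[1]=1,low[2]=2,low[3]=?,low[4]=3,low[5]=1,low[6]=?); scc=(scc[0]=0,scc[1]=3,scc[2]=2,scc[3]=?,scc[4]=1,scc[5]=3,scc[6]=?)
step 6: low=(low[0]=0,low[1]=1,low[2]=2,low[3]=5,low[4]=3,low[5]=1,low[6]=?); scc=(scc[0]=0,scc[1]=3,scc[2]=2,scc[3]=4,scc[4]=1,scc[5]=3,scc[6]=?)
step 7: low=(low[0]=0,low[1]=1,low[2]=2,low[3]=5,low[4]=3,low[5]=1,low[6]=6); scc=(scc[0]=0,scc[1]=3,scc[2]=2,scc[3]=4,scc[4]=1,scc[5]=3,scc[6]=5)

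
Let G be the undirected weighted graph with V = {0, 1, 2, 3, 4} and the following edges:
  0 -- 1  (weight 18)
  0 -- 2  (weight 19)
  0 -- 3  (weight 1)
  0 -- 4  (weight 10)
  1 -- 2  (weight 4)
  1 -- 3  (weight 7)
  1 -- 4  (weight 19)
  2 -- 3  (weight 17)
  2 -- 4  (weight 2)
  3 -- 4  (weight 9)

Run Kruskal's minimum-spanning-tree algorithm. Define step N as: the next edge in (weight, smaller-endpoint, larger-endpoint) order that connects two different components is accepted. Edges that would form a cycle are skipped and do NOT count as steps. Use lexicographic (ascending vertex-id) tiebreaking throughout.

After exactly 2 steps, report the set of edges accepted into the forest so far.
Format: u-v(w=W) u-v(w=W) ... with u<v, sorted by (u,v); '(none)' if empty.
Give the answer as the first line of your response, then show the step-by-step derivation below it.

0-3(w=1) 2-4(w=2)

step 1: add edge 0-3 (w=1); MST = {0-3(w=1)}
step 2: add edge 2-4 (w=2); MST = {0-3(w=1) 2-4(w=2)}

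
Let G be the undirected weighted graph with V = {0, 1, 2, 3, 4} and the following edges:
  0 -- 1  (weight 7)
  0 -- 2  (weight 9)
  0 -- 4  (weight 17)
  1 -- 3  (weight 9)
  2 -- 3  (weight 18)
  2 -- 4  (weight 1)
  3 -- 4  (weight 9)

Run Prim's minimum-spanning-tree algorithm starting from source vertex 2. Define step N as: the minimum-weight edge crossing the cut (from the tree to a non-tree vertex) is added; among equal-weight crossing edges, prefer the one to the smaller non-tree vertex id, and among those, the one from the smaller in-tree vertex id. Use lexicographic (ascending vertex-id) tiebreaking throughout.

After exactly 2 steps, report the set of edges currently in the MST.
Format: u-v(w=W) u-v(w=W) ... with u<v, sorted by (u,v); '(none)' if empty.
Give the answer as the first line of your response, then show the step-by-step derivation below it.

0-2(w=9) 2-4(w=1)

step 1: add edge 2-4 (w=1); MST = {2-4(w=1)}
step 2: add edge 0-2 (w=9); MST = {0-2(w=9) 2-4(w=1)}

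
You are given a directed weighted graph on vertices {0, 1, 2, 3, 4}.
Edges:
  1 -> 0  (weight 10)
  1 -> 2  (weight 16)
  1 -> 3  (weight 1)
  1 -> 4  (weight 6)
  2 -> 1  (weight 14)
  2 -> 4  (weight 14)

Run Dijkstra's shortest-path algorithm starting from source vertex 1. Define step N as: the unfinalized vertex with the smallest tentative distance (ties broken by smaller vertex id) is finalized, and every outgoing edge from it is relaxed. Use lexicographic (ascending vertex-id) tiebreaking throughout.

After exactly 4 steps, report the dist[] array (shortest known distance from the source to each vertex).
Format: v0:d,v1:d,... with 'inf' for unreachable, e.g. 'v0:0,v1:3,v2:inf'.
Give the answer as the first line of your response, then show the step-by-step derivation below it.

v0:10,v1:0,v2:16,v3:1,v4:6

step 1: dist = v0:10,v1:0,v2:16,v3:1,v4:6
step 2: dist = v0:10,v1:0,v2:16,v3:1,v4:6
step 3: dist = v0:10,v1:0,v2:16,v3:1,v4:6
step 4: dist = v0:10,v1:0,v2:16,v3:1,v4:6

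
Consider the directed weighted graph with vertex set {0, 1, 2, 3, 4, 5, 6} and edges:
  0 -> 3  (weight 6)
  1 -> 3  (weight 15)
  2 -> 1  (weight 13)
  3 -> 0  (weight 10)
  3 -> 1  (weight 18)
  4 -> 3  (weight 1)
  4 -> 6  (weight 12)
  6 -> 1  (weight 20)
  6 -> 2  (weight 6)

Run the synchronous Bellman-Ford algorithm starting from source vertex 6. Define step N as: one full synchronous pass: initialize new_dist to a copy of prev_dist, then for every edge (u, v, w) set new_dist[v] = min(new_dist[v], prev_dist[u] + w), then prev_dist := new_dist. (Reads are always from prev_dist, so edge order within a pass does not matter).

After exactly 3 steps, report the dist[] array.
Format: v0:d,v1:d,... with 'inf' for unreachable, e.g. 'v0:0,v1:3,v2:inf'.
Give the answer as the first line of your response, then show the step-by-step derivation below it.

v0:45,v1:19,v2:6,v3:34,v4:inf,v5:inf,v6:0

step 1: dist = v0:inf,v1:20,v2:6,v3:inf,v4:inf,v5:inf,v6:0
step 2: dist = v0:inf,v1:19,v2:6,v3:35,v4:inf,v5:inf,v6:0
step 3: dist = v0:45,v1:19,v2:6,v3:34,v4:inf,v5:inf,v6:0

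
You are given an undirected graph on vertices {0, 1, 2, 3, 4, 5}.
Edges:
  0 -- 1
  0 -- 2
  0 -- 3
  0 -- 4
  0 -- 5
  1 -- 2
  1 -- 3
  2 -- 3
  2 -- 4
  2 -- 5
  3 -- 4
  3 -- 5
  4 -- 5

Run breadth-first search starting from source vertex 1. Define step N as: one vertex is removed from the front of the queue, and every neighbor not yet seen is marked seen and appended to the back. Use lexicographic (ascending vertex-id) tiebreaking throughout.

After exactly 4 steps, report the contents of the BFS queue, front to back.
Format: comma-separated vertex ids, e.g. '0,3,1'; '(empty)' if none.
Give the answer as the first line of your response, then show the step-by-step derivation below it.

4,5

step 1: dequeue 1; queue=[0,2,3]; order=1
step 2: dequeue 0; queue=[2,3,4,5]; order=1,0
step 3: dequeue 2; queue=[3,4,5]; order=1,0,2
step 4: dequeue 3; queue=[4,5]; order=1,0,2,3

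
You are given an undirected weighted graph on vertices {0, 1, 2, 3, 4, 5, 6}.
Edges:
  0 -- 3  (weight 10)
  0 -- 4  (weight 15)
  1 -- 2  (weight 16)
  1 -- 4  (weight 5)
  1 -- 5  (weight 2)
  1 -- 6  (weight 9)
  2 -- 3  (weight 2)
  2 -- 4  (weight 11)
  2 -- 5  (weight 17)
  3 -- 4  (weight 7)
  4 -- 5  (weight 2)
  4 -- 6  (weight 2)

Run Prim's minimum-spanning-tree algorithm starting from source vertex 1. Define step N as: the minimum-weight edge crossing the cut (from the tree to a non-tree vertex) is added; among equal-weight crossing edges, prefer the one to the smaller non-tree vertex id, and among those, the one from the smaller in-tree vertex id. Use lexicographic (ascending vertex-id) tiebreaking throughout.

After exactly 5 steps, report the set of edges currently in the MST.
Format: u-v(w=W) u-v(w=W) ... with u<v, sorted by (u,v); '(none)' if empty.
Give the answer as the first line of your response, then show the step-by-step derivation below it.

1-5(w=2) 2-3(w=2) 3-4(w=7) 4-5(w=2) 4-6(w=2)

step 1: add edge 1-5 (w=2); MST = {1-5(w=2)}
step 2: add edge 4-5 (w=2); MST = {1-5(w=2) 4-5(w=2)}
step 3: add edge 4-6 (w=2); MST = {1-5(w=2) 4-5(w=2) 4-6(w=2)}
step 4: add edge 3-4 (w=7); MST = {1-5(w=2) 3-4(w=7) 4-5(w=2) 4-6(w=2)}
step 5: add edge 2-3 (w=2); MST = {1-5(w=2) 2-3(w=2) 3-4(w=7) 4-5(w=2) 4-6(w=2)}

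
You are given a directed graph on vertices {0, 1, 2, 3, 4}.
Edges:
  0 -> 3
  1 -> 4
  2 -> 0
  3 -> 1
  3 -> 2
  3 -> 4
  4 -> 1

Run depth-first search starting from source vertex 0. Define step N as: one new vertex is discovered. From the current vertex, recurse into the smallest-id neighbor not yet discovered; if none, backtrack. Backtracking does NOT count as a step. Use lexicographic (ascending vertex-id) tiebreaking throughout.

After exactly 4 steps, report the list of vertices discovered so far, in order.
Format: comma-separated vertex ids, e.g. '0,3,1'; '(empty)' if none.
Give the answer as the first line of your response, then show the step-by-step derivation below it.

0,3,1,4

step 1: discover 0; path=0; order=0
step 2: discover 3; path=0>3; order=0,3
step 3: discover 1; path=0>3>1; order=0,3,1
step 4: discover 4; path=0>3>1>4; order=0,3,1,4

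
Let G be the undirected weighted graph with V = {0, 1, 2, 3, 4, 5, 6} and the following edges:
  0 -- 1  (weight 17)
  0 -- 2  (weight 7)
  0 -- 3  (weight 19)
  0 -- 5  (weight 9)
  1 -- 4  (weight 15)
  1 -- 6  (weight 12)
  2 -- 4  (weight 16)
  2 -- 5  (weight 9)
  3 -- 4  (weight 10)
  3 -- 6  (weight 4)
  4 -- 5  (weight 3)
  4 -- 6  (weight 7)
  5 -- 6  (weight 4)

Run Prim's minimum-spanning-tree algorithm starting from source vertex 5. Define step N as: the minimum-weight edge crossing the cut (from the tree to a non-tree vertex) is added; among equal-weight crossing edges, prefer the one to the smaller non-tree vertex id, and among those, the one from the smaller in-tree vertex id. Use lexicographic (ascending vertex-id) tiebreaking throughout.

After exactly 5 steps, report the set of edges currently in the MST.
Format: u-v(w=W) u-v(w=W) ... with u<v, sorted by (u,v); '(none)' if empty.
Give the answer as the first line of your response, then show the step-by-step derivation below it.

0-2(w=7) 0-5(w=9) 3-6(w=4) 4-5(w=3) 5-6(w=4)

step 1: add edge 4-5 (w=3); MST = {4-5(w=3)}
step 2: add edge 5-6 (w=4); MST = {4-5(w=3) 5-6(w=4)}
step 3: add edge 3-6 (w=4); MST = {3-6(w=4) 4-5(w=3) 5-6(w=4)}
step 4: add edge 0-5 (w=9); MST = {0-5(w=9) 3-6(w=4) 4-5(w=3) 5-6(w=4)}
step 5: add edge 0-2 (w=7); MST = {0-2(w=7) 0-5(w=9) 3-6(w=4) 4-5(w=3) 5-6(w=4)}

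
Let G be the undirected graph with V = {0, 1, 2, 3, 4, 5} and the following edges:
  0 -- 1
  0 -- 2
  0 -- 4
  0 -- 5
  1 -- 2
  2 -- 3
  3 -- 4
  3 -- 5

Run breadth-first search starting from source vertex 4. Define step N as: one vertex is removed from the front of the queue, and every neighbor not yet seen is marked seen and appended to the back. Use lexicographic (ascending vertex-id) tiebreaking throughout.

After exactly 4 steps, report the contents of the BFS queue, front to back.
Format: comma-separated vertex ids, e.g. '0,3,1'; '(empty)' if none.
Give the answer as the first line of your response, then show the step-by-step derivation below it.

2,5

step 1: dequeue 4; queue=[0,3]; order=4
step 2: dequeue 0; queue=[3,1,2,5]; order=4,0
step 3: dequeue 3; queue=[1,2,5]; order=4,0,3
step 4: dequeue 1; queue=[2,5]; order=4,0,3,1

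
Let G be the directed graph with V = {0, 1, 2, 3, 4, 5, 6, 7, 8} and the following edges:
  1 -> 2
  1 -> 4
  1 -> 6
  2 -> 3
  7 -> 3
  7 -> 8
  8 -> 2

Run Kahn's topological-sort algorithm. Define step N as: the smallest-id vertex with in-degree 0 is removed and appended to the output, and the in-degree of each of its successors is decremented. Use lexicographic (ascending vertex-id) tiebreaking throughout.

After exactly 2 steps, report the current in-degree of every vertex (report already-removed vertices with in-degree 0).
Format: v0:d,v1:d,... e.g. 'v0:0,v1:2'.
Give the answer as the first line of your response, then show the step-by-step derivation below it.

v0:0,v1:0,v2:1,v3:2,v4:0,v5:0,v6:0,v7:0,v8:1

step 1: output 0; order=[0]; indeg=(0,0,2,2,1,0,1,0,1)
step 2: output 1; order=[0,1]; indeg=(0,0,1,2,0,0,0,0,1)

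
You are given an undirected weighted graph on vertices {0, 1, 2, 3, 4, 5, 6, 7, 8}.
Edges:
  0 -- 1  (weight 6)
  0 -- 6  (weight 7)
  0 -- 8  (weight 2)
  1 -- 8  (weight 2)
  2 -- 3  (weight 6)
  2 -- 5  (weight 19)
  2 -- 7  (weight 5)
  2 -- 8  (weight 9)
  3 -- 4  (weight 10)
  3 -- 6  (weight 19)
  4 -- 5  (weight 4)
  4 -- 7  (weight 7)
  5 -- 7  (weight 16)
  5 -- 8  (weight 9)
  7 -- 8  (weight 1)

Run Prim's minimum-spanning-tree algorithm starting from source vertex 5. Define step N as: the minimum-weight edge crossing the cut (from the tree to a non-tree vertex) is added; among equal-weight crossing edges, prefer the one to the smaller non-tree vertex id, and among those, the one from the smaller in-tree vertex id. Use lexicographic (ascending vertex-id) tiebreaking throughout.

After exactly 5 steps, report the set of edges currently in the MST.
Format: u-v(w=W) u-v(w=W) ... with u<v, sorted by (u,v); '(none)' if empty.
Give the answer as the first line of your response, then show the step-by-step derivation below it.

0-8(w=2) 1-8(w=2) 4-5(w=4) 4-7(w=7) 7-8(w=1)

step 1: add edge 4-5 (w=4); MST = {4-5(w=4)}
step 2: add edge 4-7 (w=7); MST = {4-5(w=4) 4-7(w=7)}
step 3: add edge 7-8 (w=1); MST = {4-5(w=4) 4-7(w=7) 7-8(w=1)}
step 4: add edge 0-8 (w=2); MST = {0-8(w=2) 4-5(w=4) 4-7(w=7) 7-8(w=1)}
step 5: add edge 1-8 (w=2); MST = {0-8(w=2) 1-8(w=2) 4-5(w=4) 4-7(w=7) 7-8(w=1)}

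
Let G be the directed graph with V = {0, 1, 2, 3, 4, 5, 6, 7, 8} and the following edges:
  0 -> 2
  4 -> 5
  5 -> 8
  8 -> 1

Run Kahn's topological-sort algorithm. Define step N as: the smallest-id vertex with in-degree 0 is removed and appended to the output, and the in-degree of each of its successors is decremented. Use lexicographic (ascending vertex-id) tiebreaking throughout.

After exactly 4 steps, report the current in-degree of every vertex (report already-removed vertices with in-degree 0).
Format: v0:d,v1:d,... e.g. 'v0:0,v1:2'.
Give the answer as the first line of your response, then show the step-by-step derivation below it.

v0:0,v1:1,v2:0,v3:0,v4:0,v5:0,v6:0,v7:0,v8:1

step 1: output 0; order=[0]; indeg=(0,1,0,0,0,1,0,0,1)
step 2: output 2; order=[0,2]; indeg=(0,1,0,0,0,1,0,0,1)
step 3: output 3; order=[0,2,3]; indeg=(0,1,0,0,0,1,0,0,1)
step 4: output 4; order=[0,2,3,4]; indeg=(0,1,0,0,0,0,0,0,1)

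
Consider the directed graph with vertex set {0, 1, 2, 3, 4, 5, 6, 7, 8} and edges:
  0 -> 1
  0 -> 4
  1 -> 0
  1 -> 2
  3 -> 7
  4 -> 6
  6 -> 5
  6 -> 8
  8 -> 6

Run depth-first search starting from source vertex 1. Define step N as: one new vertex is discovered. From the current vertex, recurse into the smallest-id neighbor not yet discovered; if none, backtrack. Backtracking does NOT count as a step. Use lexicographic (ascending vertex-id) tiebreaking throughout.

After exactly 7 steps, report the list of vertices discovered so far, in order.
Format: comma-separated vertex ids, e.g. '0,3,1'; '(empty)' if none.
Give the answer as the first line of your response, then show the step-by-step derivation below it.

1,0,4,6,5,8,2

step 1: discover 1; path=1; order=1
step 2: discover 0; path=1>0; order=1,0
step 3: discover 4; path=1>0>4; order=1,0,4
step 4: discover 6; path=1>0>4>6; order=1,0,4,6
step 5: discover 5; path=1>0>4>6>5; order=1,0,4,6,5
step 6: discover 8; path=1>0>4>6>8; order=1,0,4,6,5,8
step 7: discover 2; path=1>2; order=1,0,4,6,5,8,2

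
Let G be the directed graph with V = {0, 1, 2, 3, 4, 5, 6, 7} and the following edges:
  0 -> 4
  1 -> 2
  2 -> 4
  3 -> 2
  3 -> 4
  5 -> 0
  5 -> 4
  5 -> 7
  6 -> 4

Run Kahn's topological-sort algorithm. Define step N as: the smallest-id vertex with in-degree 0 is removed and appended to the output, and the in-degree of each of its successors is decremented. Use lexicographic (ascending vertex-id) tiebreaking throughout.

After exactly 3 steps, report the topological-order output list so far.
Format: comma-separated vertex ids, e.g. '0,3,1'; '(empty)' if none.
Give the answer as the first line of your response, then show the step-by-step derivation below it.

1,3,2

step 1: output 1; order=[1]; indeg=(1,0,1,0,5,0,0,1)
step 2: output 3; order=[1,3]; indeg=(1,0,0,0,4,0,0,1)
step 3: output 2; order=[1,3,2]; indeg=(1,0,0,0,3,0,0,1)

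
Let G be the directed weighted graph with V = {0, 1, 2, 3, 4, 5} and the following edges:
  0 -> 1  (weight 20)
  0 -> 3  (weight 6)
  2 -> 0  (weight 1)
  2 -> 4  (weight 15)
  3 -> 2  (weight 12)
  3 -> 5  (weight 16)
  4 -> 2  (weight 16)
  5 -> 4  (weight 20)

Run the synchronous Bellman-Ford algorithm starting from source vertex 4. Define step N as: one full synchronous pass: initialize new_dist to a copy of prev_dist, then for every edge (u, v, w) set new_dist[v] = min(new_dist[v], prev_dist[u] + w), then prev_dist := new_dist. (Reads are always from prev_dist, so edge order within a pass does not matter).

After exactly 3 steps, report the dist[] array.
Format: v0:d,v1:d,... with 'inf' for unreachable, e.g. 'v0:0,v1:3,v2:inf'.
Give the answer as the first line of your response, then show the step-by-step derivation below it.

v0:17,v1:37,v2:16,v3:23,v4:0,v5:inf

step 1: dist = v0:inf,v1:inf,v2:16,v3:inf,v4:0,v5:inf
step 2: dist = v0:17,v1:inf,v2:16,v3:inf,v4:0,v5:inf
step 3: dist = v0:17,v1:37,v2:16,v3:23,v4:0,v5:inf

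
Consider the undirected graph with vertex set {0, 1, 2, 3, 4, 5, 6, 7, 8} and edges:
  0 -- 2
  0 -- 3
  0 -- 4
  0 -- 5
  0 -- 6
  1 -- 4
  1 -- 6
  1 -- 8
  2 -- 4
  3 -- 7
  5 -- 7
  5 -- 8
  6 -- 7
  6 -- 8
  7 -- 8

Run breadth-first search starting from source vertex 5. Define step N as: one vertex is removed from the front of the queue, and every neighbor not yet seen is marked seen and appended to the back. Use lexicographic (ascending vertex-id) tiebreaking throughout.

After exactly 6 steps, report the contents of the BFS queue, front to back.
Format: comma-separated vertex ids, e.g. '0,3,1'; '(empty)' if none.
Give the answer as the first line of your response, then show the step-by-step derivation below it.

4,6,1

step 1: dequeue 5; queue=[0,7,8]; order=5
step 2: dequeue 0; queue=[7,8,2,3,4,6]; order=5,0
step 3: dequeue 7; queue=[8,2,3,4,6]; order=5,0,7
step 4: dequeue 8; queue=[2,3,4,6,1]; order=5,0,7,8
step 5: dequeue 2; queue=[3,4,6,1]; order=5,0,7,8,2
step 6: dequeue 3; queue=[4,6,1]; order=5,0,7,8,2,3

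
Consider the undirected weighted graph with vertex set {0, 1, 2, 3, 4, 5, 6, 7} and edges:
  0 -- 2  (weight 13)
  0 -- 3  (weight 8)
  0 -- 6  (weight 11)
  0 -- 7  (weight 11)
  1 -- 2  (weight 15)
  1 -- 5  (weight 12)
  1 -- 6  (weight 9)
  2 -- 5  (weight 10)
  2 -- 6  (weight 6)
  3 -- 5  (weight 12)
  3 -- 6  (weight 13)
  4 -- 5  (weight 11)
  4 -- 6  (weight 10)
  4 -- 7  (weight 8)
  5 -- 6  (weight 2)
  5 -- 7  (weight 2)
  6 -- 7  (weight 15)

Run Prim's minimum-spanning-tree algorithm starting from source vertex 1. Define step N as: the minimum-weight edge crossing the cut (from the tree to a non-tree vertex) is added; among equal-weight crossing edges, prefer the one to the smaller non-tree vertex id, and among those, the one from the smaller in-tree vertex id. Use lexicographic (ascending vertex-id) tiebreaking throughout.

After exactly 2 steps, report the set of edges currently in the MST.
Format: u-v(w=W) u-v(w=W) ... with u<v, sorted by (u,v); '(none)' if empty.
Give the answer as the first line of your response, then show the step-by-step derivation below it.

1-6(w=9) 5-6(w=2)

step 1: add edge 1-6 (w=9); MST = {1-6(w=9)}
step 2: add edge 5-6 (w=2); MST = {1-6(w=9) 5-6(w=2)}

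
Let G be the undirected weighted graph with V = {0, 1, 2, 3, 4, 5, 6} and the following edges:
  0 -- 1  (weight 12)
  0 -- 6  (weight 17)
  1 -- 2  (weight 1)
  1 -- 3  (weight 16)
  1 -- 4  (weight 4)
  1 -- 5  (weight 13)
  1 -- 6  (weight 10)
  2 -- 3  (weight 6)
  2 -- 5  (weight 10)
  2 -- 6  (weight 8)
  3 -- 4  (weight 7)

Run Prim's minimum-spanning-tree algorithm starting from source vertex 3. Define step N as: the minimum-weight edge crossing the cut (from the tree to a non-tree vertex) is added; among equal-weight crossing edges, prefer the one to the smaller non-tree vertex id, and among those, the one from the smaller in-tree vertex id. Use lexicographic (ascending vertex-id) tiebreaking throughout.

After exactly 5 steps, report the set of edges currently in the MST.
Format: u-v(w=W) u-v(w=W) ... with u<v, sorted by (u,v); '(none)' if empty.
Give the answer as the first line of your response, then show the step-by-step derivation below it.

1-2(w=1) 1-4(w=4) 2-3(w=6) 2-5(w=10) 2-6(w=8)

step 1: add edge 2-3 (w=6); MST = {2-3(w=6)}
step 2: add edge 1-2 (w=1); MST = {1-2(w=1) 2-3(w=6)}
step 3: add edge 1-4 (w=4); MST = {1-2(w=1) 1-4(w=4) 2-3(w=6)}
step 4: add edge 2-6 (w=8); MST = {1-2(w=1) 1-4(w=4) 2-3(w=6) 2-6(w=8)}
step 5: add edge 2-5 (w=10); MST = {1-2(w=1) 1-4(w=4) 2-3(w=6) 2-5(w=10) 2-6(w=8)}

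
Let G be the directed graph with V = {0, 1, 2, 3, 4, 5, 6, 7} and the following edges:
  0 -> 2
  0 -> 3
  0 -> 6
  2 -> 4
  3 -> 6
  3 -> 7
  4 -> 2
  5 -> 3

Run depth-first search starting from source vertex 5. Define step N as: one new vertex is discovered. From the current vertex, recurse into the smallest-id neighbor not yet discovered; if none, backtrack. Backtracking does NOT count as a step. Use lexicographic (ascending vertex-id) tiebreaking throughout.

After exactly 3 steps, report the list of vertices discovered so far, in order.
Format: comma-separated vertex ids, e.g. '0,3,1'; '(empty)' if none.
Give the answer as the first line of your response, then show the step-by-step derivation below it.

5,3,6

step 1: discover 5; path=5; order=5
step 2: discover 3; path=5>3; order=5,3
step 3: discover 6; path=5>3>6; order=5,3,6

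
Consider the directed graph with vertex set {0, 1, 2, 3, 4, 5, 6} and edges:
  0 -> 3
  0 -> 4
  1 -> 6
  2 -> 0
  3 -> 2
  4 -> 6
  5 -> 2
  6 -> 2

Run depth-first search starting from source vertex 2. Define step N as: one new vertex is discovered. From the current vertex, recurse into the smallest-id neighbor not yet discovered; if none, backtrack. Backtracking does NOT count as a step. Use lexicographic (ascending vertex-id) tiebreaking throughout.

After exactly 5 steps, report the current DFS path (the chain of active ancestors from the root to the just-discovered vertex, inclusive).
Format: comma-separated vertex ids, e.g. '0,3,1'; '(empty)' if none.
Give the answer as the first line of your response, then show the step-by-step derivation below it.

2,0,4,6

step 1: discover 2; path=2; order=2
step 2: discover 0; path=2>0; order=2,0
step 3: discover 3; path=2>0>3; order=2,0,3
step 4: discover 4; path=2>0>4; order=2,0,3,4
step 5: discover 6; path=2>0>4>6; order=2,0,3,4,6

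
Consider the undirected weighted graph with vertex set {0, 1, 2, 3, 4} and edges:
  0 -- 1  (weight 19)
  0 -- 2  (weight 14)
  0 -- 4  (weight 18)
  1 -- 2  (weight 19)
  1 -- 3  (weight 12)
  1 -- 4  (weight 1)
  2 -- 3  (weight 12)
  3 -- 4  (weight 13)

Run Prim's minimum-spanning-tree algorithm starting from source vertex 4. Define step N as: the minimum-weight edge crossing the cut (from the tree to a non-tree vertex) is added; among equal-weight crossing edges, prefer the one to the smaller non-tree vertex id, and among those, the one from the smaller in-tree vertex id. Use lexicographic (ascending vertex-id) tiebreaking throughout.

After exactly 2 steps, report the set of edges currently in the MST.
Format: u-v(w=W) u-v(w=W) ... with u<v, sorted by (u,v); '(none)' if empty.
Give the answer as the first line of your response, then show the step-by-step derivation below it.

1-3(w=12) 1-4(w=1)

step 1: add edge 1-4 (w=1); MST = {1-4(w=1)}
step 2: add edge 1-3 (w=12); MST = {1-3(w=12) 1-4(w=1)}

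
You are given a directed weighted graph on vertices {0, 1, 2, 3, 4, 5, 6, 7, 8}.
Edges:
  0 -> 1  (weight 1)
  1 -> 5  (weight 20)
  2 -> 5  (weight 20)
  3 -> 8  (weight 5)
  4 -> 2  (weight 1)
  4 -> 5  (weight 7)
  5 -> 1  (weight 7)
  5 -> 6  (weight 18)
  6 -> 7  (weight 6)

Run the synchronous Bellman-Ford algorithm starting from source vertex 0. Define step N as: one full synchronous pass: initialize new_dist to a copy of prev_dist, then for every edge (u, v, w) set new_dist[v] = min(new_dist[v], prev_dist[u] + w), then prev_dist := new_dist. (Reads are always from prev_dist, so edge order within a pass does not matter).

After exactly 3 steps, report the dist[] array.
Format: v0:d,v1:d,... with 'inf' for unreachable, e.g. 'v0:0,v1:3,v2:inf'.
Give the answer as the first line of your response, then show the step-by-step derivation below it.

v0:0,v1:1,v2:inf,v3:inf,v4:inf,v5:21,v6:39,v7:inf,v8:inf

step 1: dist = v0:0,v1:1,v2:inf,v3:inf,v4:inf,v5:inf,v6:inf,v7:inf,v8:inf
step 2: dist = v0:0,v1:1,v2:inf,v3:inf,v4:inf,v5:21,v6:inf,v7:inf,v8:inf
step 3: dist = v0:0,v1:1,v2:inf,v3:inf,v4:inf,v5:21,v6:39,v7:inf,v8:inf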